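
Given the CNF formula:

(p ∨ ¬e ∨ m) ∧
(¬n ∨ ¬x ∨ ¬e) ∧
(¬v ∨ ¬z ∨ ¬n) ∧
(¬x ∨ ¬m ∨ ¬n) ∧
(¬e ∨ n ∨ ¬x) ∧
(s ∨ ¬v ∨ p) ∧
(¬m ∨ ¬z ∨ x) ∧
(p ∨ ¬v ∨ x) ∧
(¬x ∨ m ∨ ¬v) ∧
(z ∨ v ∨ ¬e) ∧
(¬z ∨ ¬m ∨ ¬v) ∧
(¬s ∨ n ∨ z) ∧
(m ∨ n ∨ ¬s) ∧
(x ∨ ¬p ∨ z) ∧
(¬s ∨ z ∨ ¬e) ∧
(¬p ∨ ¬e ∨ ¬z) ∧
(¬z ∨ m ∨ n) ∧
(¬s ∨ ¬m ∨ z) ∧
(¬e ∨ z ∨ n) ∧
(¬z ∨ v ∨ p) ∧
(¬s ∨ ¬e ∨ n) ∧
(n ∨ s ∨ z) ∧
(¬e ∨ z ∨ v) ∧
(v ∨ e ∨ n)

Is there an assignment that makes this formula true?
Yes

Yes, the formula is satisfiable.

One satisfying assignment is: n=True, v=False, x=False, p=False, m=False, e=False, s=False, z=False

Verification: With this assignment, all 24 clauses evaluate to true.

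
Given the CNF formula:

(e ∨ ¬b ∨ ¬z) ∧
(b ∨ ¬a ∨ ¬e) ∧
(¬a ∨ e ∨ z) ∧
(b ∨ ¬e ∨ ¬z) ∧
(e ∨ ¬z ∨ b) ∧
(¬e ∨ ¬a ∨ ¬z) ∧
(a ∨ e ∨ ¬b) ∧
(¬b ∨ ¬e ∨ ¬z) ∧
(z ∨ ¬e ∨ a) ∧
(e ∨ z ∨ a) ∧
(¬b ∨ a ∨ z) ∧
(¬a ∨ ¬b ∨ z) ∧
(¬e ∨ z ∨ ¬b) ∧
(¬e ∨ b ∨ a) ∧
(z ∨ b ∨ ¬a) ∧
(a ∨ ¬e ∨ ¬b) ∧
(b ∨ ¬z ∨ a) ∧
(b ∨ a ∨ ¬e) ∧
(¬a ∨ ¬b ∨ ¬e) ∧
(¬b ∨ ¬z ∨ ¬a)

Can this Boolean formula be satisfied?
No

No, the formula is not satisfiable.

No assignment of truth values to the variables can make all 20 clauses true simultaneously.

The formula is UNSAT (unsatisfiable).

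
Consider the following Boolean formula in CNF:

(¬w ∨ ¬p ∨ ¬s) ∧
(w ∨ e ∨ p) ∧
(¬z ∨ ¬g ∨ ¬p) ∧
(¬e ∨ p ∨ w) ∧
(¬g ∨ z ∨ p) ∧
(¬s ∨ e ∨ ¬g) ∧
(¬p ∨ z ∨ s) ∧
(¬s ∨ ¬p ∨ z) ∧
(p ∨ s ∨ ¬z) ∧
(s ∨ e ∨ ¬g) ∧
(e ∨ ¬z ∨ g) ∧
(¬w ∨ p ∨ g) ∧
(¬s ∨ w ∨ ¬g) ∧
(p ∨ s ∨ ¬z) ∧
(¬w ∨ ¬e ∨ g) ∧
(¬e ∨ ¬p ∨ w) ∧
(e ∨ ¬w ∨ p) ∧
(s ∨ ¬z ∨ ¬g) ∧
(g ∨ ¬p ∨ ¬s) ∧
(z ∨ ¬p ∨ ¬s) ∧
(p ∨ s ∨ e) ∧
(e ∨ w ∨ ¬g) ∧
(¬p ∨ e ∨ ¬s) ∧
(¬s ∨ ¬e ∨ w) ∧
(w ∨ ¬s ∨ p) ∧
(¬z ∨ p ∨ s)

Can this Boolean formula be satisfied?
Yes

Yes, the formula is satisfiable.

One satisfying assignment is: p=False, w=True, e=True, g=True, s=True, z=True

Verification: With this assignment, all 26 clauses evaluate to true.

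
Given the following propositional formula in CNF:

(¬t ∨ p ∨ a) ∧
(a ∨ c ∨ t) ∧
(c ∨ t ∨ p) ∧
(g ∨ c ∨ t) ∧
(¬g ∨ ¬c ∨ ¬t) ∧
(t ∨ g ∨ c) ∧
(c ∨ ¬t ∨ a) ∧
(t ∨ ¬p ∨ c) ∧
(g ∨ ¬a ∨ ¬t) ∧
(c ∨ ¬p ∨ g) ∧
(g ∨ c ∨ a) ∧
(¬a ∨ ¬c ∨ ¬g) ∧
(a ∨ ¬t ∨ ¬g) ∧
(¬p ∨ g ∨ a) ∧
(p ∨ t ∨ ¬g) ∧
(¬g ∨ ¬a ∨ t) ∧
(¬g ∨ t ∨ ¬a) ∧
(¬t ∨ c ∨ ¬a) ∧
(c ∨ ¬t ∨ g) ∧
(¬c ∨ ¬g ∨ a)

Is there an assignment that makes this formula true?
Yes

Yes, the formula is satisfiable.

One satisfying assignment is: p=False, t=False, c=True, g=False, a=False

Verification: With this assignment, all 20 clauses evaluate to true.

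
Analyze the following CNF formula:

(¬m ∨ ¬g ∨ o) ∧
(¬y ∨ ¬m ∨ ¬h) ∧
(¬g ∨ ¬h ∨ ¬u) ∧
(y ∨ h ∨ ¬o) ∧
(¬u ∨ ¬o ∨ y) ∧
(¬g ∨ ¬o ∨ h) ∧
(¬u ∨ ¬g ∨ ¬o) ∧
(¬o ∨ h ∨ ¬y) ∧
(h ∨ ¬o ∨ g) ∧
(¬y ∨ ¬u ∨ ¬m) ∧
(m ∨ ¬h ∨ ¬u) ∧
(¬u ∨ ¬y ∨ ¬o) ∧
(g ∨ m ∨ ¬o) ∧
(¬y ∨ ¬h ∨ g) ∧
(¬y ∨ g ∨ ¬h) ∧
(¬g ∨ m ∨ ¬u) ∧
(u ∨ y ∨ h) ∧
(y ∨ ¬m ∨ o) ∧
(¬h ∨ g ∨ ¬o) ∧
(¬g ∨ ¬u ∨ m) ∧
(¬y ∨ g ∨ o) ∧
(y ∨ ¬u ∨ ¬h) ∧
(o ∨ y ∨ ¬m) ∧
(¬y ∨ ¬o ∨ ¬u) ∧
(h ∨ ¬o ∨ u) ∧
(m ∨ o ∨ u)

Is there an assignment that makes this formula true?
Yes

Yes, the formula is satisfiable.

One satisfying assignment is: m=False, y=False, g=False, o=False, h=False, u=True

Verification: With this assignment, all 26 clauses evaluate to true.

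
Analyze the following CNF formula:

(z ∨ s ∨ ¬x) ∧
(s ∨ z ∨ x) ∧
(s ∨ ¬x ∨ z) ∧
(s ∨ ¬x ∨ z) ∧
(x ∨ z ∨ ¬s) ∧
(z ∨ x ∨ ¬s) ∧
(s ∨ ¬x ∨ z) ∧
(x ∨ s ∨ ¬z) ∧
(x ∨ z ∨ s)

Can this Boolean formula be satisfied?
Yes

Yes, the formula is satisfiable.

One satisfying assignment is: z=False, s=True, x=True

Verification: With this assignment, all 9 clauses evaluate to true.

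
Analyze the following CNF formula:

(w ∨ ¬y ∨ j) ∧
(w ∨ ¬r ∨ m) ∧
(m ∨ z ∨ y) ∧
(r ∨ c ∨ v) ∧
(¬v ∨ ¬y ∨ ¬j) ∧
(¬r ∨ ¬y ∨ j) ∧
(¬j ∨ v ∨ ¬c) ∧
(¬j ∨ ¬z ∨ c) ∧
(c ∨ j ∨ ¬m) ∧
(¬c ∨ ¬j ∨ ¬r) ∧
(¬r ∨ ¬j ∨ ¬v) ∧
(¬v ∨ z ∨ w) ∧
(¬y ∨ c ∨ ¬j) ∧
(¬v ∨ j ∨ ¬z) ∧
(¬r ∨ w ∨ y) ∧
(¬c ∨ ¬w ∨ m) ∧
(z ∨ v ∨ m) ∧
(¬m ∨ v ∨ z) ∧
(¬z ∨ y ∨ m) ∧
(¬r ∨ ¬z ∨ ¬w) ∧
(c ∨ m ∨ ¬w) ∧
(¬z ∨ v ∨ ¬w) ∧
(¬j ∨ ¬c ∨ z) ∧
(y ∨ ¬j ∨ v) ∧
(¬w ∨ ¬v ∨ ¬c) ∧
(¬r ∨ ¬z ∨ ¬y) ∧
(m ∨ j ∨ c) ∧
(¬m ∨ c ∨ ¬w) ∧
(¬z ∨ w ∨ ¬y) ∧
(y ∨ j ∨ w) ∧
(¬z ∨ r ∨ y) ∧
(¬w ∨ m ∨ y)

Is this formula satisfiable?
No

No, the formula is not satisfiable.

No assignment of truth values to the variables can make all 32 clauses true simultaneously.

The formula is UNSAT (unsatisfiable).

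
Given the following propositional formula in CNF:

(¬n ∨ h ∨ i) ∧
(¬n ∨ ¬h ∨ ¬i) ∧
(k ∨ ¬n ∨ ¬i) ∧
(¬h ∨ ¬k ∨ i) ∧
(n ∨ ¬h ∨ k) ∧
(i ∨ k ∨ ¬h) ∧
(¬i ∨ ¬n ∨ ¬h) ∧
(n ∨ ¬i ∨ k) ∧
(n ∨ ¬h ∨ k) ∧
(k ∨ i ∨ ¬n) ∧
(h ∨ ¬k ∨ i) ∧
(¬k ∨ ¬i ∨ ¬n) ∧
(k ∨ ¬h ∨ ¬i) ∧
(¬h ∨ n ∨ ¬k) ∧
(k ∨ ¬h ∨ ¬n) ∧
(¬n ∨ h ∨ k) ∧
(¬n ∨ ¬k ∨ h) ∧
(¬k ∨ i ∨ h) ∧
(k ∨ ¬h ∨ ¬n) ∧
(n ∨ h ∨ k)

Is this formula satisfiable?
Yes

Yes, the formula is satisfiable.

One satisfying assignment is: n=False, i=True, k=True, h=False

Verification: With this assignment, all 20 clauses evaluate to true.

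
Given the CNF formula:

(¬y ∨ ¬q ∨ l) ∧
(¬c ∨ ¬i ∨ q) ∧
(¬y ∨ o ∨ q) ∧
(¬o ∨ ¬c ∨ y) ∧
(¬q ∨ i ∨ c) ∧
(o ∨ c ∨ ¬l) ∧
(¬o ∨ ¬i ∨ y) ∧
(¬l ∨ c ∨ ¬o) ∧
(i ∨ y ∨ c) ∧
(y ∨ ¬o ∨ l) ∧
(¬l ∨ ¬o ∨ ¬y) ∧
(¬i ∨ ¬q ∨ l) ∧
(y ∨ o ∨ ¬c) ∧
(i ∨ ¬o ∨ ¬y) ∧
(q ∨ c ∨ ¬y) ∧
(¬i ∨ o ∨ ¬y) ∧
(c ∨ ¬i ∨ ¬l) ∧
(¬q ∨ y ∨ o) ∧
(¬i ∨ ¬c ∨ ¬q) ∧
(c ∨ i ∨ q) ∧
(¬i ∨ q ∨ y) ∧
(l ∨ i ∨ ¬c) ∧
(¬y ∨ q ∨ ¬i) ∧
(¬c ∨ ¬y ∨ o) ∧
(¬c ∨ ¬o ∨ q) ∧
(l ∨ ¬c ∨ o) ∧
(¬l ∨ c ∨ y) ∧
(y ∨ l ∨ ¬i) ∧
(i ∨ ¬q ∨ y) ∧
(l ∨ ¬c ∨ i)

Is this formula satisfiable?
No

No, the formula is not satisfiable.

No assignment of truth values to the variables can make all 30 clauses true simultaneously.

The formula is UNSAT (unsatisfiable).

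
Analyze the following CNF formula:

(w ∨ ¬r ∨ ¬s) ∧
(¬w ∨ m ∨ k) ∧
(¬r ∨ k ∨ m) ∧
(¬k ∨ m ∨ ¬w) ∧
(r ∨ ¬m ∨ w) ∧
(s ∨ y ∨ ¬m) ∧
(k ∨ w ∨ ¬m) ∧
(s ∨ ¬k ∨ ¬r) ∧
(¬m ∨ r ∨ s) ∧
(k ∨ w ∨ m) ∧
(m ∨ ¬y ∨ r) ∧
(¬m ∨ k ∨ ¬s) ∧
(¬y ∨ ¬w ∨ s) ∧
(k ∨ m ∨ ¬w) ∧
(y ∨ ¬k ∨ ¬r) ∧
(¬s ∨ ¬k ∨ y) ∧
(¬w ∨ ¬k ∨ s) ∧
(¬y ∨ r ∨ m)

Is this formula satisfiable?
Yes

Yes, the formula is satisfiable.

One satisfying assignment is: y=False, m=False, k=True, w=False, r=False, s=False

Verification: With this assignment, all 18 clauses evaluate to true.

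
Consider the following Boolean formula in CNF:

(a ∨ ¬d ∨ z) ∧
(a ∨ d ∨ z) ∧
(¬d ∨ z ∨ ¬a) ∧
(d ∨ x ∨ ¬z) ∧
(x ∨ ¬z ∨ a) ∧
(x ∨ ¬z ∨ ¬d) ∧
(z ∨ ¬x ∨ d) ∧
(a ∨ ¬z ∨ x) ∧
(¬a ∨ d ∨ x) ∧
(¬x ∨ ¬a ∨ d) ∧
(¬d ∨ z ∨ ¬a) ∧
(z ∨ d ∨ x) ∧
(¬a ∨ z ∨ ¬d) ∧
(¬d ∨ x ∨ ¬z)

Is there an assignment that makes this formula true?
Yes

Yes, the formula is satisfiable.

One satisfying assignment is: z=True, d=True, a=False, x=True

Verification: With this assignment, all 14 clauses evaluate to true.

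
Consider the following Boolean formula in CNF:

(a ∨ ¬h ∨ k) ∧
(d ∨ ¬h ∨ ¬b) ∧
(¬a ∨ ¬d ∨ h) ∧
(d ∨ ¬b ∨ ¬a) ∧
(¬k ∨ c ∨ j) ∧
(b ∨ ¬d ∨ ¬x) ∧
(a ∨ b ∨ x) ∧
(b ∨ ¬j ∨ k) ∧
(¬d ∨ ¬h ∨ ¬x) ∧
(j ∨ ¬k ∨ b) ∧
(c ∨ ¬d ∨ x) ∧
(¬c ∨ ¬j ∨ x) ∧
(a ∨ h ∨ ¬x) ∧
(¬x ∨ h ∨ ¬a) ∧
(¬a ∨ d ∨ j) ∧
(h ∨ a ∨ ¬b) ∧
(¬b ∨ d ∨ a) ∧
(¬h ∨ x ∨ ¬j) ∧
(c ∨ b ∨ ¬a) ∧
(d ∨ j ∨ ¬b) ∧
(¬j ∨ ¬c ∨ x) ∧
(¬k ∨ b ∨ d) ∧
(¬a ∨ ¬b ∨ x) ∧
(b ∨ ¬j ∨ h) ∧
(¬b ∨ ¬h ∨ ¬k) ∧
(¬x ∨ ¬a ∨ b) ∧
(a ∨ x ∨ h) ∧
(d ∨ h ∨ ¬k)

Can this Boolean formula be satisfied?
Yes

Yes, the formula is satisfiable.

One satisfying assignment is: c=True, d=True, h=True, x=False, j=False, a=True, b=False, k=False

Verification: With this assignment, all 28 clauses evaluate to true.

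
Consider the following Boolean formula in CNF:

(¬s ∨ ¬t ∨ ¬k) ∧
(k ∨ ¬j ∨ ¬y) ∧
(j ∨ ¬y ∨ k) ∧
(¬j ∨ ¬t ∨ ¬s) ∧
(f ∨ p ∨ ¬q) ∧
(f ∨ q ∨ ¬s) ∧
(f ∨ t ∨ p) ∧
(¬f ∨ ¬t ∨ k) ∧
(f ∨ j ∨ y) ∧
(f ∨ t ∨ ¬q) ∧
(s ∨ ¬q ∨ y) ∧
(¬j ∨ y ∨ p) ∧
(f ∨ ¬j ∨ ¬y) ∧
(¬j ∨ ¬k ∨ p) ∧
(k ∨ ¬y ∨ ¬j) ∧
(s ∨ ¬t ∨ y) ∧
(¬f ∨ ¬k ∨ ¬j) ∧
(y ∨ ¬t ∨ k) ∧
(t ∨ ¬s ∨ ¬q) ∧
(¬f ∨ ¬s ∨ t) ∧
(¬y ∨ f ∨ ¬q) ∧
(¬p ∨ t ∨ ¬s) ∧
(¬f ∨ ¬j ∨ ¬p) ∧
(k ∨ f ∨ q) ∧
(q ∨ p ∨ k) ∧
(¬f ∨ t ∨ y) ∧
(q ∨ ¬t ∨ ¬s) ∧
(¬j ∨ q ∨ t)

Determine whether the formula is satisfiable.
Yes

Yes, the formula is satisfiable.

One satisfying assignment is: s=False, j=False, k=True, t=True, q=False, y=True, p=False, f=False

Verification: With this assignment, all 28 clauses evaluate to true.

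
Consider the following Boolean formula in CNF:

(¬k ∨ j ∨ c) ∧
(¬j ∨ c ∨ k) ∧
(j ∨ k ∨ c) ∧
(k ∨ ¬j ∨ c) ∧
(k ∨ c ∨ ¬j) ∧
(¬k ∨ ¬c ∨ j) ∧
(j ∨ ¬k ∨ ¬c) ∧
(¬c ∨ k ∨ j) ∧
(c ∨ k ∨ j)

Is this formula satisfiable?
Yes

Yes, the formula is satisfiable.

One satisfying assignment is: j=True, k=False, c=True

Verification: With this assignment, all 9 clauses evaluate to true.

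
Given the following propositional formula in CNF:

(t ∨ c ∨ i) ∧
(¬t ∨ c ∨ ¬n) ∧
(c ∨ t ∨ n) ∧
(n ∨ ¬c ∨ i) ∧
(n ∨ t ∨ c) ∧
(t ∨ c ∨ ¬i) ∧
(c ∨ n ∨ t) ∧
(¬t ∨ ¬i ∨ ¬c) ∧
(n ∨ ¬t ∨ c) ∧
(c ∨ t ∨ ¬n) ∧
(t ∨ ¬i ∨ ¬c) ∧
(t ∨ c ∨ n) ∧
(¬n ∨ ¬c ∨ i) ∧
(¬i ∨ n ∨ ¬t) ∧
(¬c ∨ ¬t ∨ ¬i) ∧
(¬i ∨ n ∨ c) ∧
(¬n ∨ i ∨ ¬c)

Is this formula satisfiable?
No

No, the formula is not satisfiable.

No assignment of truth values to the variables can make all 17 clauses true simultaneously.

The formula is UNSAT (unsatisfiable).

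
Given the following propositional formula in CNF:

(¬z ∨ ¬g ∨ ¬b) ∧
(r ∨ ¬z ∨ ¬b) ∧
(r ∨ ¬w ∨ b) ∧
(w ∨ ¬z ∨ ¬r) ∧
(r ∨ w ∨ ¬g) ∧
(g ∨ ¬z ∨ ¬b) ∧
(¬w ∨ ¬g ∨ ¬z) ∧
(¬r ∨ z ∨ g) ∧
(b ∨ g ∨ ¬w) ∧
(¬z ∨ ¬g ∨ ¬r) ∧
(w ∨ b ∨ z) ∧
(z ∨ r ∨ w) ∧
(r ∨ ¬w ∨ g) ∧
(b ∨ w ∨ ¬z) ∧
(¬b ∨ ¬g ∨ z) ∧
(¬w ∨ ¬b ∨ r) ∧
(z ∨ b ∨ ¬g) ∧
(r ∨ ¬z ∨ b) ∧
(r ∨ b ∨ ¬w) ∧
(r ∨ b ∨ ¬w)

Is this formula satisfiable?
No

No, the formula is not satisfiable.

No assignment of truth values to the variables can make all 20 clauses true simultaneously.

The formula is UNSAT (unsatisfiable).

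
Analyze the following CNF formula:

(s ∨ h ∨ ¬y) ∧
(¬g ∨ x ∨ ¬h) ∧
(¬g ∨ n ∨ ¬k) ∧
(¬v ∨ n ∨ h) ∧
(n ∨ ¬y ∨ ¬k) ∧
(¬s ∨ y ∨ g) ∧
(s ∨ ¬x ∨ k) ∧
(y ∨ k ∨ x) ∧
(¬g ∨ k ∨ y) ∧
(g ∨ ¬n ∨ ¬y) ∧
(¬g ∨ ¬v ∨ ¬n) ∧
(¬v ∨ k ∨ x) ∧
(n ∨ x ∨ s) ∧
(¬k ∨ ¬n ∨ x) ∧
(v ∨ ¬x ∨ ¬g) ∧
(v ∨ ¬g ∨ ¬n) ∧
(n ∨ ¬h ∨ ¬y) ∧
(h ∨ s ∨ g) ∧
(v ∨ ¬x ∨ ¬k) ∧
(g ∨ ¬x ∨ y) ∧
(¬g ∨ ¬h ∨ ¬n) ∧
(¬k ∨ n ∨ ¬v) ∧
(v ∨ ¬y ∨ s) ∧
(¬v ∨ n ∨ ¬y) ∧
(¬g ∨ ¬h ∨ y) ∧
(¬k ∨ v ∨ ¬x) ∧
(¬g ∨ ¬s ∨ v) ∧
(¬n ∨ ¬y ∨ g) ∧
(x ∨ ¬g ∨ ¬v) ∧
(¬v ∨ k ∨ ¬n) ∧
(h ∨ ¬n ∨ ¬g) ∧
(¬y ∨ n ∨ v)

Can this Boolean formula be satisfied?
No

No, the formula is not satisfiable.

No assignment of truth values to the variables can make all 32 clauses true simultaneously.

The formula is UNSAT (unsatisfiable).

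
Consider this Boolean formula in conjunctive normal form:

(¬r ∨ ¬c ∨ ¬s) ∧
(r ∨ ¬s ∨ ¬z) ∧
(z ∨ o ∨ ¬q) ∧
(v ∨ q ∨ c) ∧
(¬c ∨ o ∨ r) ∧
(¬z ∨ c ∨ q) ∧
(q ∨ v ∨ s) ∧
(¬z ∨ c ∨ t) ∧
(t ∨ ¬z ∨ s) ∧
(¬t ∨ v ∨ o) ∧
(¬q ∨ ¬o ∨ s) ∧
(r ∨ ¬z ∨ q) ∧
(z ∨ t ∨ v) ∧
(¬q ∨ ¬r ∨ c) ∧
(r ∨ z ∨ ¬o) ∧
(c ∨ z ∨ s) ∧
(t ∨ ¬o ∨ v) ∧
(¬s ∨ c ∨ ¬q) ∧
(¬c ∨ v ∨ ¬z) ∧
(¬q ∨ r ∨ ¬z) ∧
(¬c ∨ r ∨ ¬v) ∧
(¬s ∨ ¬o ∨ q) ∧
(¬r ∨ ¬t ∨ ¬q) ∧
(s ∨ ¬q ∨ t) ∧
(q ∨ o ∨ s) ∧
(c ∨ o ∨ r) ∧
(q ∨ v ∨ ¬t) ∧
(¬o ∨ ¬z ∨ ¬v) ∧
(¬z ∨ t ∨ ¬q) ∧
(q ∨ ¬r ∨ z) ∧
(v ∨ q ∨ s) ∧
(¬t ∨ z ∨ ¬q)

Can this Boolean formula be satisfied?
No

No, the formula is not satisfiable.

No assignment of truth values to the variables can make all 32 clauses true simultaneously.

The formula is UNSAT (unsatisfiable).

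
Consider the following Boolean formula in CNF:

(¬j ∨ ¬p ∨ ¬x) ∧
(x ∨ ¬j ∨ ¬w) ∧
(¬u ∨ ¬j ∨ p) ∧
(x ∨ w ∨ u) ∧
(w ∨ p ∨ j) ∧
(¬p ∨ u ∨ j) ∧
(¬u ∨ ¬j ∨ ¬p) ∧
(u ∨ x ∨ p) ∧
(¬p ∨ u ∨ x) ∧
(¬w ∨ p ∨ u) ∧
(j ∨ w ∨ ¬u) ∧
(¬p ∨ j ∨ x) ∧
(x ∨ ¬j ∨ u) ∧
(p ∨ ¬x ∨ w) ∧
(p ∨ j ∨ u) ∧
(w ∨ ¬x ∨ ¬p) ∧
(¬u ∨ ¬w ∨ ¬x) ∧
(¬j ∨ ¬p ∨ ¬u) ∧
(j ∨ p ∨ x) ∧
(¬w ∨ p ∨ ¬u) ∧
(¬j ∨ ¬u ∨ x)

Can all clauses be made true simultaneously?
No

No, the formula is not satisfiable.

No assignment of truth values to the variables can make all 21 clauses true simultaneously.

The formula is UNSAT (unsatisfiable).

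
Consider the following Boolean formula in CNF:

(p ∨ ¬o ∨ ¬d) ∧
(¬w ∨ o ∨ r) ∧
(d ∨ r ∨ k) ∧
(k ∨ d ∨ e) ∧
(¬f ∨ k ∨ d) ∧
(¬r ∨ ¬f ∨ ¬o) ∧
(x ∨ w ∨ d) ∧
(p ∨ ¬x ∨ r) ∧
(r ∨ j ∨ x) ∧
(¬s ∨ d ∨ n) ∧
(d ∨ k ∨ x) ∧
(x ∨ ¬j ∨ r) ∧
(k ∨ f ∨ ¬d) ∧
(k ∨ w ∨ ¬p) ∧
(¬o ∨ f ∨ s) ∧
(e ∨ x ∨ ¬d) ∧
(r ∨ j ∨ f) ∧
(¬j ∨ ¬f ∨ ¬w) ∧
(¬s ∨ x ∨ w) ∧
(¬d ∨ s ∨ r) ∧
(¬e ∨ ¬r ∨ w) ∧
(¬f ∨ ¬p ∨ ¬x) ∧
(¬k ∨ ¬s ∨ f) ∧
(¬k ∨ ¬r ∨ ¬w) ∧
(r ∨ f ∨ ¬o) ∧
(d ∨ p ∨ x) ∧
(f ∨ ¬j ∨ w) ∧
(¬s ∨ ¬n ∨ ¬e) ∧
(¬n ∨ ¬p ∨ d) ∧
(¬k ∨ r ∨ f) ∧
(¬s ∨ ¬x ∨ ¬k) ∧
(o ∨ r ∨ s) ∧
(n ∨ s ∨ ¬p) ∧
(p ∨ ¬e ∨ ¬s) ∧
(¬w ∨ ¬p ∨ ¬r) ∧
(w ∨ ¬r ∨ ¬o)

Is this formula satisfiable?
Yes

Yes, the formula is satisfiable.

One satisfying assignment is: s=False, n=False, r=True, e=True, d=True, o=False, k=False, p=False, x=False, j=False, f=True, w=True

Verification: With this assignment, all 36 clauses evaluate to true.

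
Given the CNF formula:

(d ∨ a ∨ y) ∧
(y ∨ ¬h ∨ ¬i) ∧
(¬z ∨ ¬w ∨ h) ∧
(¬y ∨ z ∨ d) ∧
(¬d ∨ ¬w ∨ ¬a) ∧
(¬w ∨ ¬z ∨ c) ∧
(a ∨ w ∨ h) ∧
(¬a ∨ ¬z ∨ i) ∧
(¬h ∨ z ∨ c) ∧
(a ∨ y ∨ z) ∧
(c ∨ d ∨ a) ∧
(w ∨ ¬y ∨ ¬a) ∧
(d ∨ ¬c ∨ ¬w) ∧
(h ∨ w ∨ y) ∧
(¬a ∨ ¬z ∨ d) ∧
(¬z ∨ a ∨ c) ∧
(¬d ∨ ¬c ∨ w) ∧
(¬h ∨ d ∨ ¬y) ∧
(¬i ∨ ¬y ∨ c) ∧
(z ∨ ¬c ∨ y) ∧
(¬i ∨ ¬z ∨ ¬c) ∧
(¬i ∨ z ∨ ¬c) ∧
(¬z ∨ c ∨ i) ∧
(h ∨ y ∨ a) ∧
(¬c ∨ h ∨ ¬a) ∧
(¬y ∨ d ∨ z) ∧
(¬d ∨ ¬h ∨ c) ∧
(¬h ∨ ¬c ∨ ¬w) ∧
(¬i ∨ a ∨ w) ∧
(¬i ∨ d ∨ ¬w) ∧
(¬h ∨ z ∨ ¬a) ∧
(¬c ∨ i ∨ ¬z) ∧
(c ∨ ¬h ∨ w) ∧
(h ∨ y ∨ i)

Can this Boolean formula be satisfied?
Yes

Yes, the formula is satisfiable.

One satisfying assignment is: i=False, d=True, h=False, a=False, y=True, c=False, w=True, z=False

Verification: With this assignment, all 34 clauses evaluate to true.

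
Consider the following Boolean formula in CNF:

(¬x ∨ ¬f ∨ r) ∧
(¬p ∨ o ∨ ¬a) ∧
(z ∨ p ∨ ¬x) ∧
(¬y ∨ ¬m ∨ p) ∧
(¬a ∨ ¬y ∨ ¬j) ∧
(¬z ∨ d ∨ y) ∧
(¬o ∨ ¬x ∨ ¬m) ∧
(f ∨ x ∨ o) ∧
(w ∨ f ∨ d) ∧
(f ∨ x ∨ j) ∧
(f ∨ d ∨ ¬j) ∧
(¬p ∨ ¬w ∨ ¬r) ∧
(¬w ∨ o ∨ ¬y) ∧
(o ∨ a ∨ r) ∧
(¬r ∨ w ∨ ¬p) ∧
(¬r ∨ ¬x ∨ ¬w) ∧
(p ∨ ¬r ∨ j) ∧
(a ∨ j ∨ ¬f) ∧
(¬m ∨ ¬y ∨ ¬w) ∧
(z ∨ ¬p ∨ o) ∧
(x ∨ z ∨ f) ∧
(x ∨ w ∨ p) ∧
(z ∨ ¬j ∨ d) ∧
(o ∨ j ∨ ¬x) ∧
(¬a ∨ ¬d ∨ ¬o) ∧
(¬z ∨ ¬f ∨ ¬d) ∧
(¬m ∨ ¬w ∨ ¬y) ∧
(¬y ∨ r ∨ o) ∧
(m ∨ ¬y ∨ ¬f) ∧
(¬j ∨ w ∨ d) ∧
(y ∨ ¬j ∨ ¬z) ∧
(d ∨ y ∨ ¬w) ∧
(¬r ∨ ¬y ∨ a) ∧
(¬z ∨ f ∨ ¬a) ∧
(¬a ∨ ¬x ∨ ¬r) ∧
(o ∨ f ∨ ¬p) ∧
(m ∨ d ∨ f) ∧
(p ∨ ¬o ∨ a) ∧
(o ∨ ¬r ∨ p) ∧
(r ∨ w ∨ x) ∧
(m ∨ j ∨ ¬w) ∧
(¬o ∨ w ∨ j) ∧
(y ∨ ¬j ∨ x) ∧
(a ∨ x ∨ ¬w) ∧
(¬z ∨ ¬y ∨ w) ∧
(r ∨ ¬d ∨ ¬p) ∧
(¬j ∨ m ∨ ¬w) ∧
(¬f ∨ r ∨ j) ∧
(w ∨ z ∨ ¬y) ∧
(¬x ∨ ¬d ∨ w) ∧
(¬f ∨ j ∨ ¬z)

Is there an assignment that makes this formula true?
No

No, the formula is not satisfiable.

No assignment of truth values to the variables can make all 51 clauses true simultaneously.

The formula is UNSAT (unsatisfiable).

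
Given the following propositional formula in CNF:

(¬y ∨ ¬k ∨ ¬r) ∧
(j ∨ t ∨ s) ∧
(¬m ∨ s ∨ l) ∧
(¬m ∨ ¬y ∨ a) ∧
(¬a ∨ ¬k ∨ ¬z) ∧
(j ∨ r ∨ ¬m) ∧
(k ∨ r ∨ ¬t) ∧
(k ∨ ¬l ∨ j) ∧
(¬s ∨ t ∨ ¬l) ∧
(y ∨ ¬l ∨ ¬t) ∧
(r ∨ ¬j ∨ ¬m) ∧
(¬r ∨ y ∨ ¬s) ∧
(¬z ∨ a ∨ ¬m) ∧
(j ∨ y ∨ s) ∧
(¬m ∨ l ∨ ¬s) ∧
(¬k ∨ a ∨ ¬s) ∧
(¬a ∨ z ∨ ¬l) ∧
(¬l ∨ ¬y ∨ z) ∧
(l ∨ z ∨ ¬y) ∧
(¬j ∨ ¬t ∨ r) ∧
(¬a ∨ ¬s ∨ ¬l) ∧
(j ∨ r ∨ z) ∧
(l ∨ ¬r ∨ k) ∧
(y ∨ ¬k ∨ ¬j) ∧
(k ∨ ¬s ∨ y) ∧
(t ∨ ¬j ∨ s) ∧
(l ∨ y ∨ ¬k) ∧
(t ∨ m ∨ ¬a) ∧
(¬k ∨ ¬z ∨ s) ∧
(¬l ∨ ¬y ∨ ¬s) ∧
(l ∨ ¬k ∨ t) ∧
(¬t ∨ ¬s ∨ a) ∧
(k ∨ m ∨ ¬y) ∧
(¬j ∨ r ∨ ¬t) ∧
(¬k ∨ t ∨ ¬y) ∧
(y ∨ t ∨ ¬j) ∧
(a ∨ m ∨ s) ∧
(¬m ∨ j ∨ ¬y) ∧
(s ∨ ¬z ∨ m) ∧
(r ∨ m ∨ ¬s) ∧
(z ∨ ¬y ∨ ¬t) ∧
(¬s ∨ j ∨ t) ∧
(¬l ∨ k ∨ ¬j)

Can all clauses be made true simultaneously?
No

No, the formula is not satisfiable.

No assignment of truth values to the variables can make all 43 clauses true simultaneously.

The formula is UNSAT (unsatisfiable).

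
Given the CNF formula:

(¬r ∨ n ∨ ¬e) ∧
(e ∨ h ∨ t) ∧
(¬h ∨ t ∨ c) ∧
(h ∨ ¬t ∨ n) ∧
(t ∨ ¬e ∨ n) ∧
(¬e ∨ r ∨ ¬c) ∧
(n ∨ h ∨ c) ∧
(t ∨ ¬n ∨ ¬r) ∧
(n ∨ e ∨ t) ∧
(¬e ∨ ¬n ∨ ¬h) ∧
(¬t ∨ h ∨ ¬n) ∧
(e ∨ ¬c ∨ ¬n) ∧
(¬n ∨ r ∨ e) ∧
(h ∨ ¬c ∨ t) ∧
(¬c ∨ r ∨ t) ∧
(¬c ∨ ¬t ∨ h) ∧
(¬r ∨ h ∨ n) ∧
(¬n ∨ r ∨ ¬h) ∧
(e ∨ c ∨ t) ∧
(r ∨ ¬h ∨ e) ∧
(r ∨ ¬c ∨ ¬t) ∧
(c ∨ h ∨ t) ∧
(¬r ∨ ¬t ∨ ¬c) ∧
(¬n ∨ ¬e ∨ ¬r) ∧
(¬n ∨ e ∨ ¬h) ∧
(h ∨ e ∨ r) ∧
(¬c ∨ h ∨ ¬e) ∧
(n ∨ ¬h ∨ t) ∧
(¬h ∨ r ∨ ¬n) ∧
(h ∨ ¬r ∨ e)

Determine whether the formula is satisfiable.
Yes

Yes, the formula is satisfiable.

One satisfying assignment is: n=False, r=False, h=True, t=True, e=True, c=False

Verification: With this assignment, all 30 clauses evaluate to true.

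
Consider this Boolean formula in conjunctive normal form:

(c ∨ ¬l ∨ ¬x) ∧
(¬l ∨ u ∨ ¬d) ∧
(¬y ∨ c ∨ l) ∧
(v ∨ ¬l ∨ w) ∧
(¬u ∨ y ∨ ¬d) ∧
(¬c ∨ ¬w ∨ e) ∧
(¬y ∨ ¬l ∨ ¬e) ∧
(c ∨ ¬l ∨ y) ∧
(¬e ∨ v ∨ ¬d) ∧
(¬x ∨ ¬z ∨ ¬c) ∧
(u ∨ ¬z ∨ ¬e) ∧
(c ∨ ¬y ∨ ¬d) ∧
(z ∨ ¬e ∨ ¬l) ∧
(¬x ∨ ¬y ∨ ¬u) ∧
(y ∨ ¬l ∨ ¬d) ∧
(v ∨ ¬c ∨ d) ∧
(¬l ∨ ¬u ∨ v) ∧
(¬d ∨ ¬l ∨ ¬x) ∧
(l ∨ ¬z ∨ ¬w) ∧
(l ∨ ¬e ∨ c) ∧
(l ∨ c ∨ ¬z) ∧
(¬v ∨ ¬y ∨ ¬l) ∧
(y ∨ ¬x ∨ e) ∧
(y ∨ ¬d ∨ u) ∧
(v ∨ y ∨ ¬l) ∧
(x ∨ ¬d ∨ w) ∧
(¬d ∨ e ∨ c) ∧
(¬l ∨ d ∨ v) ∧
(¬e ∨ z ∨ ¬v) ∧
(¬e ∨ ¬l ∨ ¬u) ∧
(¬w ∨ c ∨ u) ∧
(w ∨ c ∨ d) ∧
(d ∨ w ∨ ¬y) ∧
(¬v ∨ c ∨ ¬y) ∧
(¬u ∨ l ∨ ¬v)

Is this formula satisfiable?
Yes

Yes, the formula is satisfiable.

One satisfying assignment is: l=False, w=False, c=True, x=True, d=True, u=False, v=False, e=False, z=False, y=True

Verification: With this assignment, all 35 clauses evaluate to true.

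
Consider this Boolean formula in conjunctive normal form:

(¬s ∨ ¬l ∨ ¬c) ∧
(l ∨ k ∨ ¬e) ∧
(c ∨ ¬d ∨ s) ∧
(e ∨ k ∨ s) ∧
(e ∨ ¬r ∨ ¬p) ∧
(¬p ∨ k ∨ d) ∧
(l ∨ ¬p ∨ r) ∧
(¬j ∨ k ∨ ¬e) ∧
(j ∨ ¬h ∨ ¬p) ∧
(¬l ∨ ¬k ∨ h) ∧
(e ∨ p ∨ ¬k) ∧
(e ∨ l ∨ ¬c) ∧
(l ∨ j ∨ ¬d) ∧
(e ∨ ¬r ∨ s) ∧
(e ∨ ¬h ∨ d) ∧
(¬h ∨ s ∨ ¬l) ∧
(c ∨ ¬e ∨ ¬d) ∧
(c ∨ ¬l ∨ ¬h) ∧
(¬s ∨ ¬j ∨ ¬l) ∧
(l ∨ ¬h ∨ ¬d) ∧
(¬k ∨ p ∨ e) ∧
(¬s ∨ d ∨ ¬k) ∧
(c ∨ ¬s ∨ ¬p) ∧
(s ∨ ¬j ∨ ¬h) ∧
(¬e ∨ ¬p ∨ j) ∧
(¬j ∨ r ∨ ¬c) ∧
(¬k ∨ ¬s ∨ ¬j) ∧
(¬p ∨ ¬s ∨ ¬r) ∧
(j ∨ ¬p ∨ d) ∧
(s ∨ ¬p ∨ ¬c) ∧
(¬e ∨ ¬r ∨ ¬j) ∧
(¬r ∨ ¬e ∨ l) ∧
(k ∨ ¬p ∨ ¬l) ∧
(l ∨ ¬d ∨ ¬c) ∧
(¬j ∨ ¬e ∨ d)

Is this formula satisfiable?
Yes

Yes, the formula is satisfiable.

One satisfying assignment is: j=False, s=True, p=False, l=False, e=False, k=False, r=False, h=False, c=False, d=False

Verification: With this assignment, all 35 clauses evaluate to true.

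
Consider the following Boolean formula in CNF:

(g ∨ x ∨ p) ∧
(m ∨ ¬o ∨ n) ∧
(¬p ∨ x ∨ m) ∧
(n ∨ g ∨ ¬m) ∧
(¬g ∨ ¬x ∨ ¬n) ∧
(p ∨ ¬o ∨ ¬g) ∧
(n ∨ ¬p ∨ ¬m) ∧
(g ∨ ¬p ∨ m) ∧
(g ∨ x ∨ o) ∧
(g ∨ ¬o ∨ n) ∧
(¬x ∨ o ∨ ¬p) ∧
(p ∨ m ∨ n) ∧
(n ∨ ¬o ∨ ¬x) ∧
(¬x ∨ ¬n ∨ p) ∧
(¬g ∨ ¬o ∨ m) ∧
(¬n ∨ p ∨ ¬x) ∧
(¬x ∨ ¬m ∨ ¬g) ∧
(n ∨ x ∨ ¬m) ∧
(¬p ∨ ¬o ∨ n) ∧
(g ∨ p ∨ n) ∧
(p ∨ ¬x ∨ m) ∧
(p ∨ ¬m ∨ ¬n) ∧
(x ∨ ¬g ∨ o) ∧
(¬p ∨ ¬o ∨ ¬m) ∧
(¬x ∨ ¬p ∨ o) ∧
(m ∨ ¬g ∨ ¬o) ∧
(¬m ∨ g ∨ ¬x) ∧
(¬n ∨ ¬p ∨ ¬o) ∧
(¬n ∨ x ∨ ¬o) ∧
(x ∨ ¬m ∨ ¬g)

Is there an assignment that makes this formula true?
No

No, the formula is not satisfiable.

No assignment of truth values to the variables can make all 30 clauses true simultaneously.

The formula is UNSAT (unsatisfiable).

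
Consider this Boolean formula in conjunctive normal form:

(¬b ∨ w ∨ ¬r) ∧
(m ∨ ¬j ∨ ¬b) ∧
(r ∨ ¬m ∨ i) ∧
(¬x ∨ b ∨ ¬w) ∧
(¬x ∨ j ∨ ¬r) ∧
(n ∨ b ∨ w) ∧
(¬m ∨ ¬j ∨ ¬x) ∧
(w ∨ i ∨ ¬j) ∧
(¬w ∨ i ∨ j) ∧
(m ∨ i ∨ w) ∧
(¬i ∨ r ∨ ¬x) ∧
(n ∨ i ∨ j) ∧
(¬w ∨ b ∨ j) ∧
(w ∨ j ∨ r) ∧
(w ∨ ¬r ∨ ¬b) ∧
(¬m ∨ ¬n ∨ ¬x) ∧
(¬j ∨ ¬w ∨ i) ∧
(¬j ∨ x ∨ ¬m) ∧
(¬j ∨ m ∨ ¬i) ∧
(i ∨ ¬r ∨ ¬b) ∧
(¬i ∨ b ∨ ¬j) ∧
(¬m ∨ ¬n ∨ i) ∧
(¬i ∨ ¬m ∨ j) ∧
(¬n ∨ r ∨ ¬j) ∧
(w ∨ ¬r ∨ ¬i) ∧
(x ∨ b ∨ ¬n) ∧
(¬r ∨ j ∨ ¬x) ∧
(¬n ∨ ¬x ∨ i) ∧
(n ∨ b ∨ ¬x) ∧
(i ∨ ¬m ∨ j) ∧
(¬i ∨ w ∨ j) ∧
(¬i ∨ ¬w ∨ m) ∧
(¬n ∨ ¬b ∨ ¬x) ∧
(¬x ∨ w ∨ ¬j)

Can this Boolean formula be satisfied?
No

No, the formula is not satisfiable.

No assignment of truth values to the variables can make all 34 clauses true simultaneously.

The formula is UNSAT (unsatisfiable).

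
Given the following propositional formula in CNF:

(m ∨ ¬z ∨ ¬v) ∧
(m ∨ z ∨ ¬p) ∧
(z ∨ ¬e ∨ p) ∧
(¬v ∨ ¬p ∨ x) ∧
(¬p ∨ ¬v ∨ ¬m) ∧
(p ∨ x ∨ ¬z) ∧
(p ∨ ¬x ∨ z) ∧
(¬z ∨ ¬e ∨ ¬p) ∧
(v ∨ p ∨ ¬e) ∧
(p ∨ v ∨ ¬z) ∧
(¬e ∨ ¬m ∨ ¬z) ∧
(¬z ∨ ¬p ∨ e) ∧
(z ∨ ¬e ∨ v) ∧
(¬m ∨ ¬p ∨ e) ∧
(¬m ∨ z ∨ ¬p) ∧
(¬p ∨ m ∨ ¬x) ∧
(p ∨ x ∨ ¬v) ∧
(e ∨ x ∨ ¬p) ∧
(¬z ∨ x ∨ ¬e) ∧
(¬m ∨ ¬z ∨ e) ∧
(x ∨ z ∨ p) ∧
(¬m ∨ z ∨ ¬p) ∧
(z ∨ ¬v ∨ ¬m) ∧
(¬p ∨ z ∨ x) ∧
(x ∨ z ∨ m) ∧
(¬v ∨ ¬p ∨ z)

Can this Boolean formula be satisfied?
No

No, the formula is not satisfiable.

No assignment of truth values to the variables can make all 26 clauses true simultaneously.

The formula is UNSAT (unsatisfiable).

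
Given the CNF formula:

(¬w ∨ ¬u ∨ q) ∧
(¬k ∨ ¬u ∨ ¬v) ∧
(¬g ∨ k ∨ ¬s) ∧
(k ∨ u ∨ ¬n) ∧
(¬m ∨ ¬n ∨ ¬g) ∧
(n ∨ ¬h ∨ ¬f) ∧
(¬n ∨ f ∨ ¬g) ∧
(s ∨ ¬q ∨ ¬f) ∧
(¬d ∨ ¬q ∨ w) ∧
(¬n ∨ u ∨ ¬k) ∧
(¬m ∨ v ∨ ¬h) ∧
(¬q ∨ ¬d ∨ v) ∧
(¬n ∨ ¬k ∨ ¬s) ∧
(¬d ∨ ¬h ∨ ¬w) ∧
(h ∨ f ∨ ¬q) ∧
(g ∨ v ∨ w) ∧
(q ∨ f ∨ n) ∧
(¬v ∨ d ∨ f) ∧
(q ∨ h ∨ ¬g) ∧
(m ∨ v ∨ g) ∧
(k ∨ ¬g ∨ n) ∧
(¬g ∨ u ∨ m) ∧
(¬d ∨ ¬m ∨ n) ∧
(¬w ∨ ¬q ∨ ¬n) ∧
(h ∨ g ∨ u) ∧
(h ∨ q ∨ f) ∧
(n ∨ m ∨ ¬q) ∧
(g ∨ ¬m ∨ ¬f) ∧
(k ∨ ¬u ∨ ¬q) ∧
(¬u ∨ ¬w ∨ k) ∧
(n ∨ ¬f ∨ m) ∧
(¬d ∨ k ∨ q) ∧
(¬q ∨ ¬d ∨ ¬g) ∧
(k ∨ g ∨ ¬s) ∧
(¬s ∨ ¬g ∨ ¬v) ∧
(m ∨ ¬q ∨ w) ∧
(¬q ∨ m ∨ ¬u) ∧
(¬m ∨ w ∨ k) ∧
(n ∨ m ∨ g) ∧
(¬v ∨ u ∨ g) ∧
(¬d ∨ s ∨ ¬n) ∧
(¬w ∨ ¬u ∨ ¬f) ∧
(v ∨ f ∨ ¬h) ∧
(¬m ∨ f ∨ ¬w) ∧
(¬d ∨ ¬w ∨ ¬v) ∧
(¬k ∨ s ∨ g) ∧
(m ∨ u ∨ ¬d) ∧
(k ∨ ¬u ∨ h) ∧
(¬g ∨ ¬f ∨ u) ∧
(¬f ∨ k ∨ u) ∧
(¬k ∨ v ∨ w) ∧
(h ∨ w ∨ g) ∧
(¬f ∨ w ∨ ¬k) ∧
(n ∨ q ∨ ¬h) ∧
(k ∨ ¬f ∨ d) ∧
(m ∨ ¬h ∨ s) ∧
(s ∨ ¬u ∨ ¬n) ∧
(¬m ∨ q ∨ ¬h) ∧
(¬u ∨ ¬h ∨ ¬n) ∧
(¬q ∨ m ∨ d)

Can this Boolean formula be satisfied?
No

No, the formula is not satisfiable.

No assignment of truth values to the variables can make all 60 clauses true simultaneously.

The formula is UNSAT (unsatisfiable).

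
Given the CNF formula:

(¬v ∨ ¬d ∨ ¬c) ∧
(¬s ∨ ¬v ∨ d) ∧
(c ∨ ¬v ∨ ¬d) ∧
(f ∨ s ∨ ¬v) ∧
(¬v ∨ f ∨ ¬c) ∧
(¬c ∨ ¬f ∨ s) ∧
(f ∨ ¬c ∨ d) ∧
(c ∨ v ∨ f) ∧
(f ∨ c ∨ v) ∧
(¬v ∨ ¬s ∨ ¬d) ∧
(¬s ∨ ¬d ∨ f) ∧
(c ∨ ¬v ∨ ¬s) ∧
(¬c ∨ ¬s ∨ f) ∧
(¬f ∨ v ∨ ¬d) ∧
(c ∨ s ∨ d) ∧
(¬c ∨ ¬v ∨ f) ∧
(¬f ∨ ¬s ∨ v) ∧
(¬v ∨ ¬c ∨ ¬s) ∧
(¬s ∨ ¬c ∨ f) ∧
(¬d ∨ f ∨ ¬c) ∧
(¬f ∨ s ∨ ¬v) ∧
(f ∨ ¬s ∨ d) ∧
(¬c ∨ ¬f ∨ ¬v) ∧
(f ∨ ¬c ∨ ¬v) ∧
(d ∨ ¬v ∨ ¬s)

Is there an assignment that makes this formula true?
No

No, the formula is not satisfiable.

No assignment of truth values to the variables can make all 25 clauses true simultaneously.

The formula is UNSAT (unsatisfiable).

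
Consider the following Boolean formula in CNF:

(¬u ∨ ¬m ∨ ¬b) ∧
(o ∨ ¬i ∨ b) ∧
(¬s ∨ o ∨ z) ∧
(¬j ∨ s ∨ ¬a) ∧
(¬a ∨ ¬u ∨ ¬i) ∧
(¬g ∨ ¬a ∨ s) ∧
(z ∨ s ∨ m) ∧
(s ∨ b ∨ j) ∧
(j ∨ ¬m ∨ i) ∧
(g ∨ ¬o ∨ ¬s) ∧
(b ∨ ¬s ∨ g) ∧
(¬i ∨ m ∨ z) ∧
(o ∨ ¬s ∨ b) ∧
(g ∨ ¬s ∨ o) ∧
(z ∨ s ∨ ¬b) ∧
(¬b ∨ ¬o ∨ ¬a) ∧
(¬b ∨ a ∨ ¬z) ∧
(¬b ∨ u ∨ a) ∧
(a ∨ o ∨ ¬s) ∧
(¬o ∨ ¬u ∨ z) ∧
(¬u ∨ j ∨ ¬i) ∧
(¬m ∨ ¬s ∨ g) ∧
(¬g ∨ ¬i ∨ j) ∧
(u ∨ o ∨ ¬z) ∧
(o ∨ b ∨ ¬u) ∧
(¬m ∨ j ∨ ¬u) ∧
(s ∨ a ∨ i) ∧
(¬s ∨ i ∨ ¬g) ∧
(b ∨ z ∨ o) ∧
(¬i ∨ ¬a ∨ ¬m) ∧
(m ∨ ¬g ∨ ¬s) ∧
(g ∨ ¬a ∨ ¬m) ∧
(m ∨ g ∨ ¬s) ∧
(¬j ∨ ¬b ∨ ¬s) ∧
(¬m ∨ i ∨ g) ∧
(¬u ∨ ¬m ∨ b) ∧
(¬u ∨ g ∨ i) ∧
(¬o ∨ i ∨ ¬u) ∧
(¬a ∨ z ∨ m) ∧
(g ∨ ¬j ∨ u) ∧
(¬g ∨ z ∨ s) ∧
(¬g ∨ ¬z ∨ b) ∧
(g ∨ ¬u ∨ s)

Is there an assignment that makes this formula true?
Yes

Yes, the formula is satisfiable.

One satisfying assignment is: o=True, u=False, m=True, a=False, z=False, b=False, g=True, j=True, i=True, s=True

Verification: With this assignment, all 43 clauses evaluate to true.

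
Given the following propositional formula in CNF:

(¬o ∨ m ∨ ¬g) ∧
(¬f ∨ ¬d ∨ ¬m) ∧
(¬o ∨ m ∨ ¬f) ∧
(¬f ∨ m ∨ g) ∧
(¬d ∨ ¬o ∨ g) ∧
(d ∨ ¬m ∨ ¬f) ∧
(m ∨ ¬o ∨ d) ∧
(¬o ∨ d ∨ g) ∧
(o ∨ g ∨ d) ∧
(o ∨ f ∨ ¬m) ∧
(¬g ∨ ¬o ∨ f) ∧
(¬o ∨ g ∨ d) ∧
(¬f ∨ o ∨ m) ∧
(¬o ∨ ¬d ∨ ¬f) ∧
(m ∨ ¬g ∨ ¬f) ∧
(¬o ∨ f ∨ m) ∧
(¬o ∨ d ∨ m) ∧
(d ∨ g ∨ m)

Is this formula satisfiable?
Yes

Yes, the formula is satisfiable.

One satisfying assignment is: f=False, d=False, g=True, m=False, o=False

Verification: With this assignment, all 18 clauses evaluate to true.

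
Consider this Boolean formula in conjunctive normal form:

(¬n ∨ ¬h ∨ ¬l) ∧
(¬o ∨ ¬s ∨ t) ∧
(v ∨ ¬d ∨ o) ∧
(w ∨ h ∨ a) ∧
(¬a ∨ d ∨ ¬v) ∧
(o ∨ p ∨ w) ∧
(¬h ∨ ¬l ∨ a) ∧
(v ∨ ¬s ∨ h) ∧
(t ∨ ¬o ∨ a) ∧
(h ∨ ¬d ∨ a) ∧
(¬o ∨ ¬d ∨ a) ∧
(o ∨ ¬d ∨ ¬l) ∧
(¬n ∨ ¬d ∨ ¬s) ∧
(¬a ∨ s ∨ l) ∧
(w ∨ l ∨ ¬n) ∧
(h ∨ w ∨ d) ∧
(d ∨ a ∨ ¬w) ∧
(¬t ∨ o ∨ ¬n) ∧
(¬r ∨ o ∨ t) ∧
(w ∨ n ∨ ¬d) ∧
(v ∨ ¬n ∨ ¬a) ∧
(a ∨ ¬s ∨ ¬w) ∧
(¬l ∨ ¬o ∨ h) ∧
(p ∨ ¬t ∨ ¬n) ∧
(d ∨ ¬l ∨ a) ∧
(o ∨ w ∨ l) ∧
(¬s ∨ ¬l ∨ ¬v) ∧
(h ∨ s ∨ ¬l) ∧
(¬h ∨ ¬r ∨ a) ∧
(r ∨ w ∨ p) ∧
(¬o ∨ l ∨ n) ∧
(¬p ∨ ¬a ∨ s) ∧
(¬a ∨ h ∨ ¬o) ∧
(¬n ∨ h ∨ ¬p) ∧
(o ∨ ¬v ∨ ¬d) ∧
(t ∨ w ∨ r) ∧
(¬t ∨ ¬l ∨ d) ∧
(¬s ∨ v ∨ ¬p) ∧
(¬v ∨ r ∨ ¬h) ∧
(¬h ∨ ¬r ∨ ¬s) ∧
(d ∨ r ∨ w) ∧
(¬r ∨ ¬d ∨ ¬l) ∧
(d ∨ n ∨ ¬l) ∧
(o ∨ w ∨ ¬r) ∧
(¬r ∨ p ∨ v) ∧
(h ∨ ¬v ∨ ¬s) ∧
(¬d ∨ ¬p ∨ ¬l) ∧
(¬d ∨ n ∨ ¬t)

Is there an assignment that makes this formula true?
Yes

Yes, the formula is satisfiable.

One satisfying assignment is: p=False, r=False, o=True, a=True, v=False, t=False, l=True, w=True, n=False, d=True, s=False, h=True

Verification: With this assignment, all 48 clauses evaluate to true.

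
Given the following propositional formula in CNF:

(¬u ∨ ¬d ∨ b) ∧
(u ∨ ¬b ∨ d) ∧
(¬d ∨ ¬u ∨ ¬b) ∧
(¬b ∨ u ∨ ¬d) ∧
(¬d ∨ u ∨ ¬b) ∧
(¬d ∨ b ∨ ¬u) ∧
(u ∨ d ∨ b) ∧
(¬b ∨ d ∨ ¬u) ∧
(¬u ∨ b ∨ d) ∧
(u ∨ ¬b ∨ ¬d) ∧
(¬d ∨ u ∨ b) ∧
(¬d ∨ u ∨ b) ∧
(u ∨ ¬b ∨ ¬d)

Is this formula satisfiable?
No

No, the formula is not satisfiable.

No assignment of truth values to the variables can make all 13 clauses true simultaneously.

The formula is UNSAT (unsatisfiable).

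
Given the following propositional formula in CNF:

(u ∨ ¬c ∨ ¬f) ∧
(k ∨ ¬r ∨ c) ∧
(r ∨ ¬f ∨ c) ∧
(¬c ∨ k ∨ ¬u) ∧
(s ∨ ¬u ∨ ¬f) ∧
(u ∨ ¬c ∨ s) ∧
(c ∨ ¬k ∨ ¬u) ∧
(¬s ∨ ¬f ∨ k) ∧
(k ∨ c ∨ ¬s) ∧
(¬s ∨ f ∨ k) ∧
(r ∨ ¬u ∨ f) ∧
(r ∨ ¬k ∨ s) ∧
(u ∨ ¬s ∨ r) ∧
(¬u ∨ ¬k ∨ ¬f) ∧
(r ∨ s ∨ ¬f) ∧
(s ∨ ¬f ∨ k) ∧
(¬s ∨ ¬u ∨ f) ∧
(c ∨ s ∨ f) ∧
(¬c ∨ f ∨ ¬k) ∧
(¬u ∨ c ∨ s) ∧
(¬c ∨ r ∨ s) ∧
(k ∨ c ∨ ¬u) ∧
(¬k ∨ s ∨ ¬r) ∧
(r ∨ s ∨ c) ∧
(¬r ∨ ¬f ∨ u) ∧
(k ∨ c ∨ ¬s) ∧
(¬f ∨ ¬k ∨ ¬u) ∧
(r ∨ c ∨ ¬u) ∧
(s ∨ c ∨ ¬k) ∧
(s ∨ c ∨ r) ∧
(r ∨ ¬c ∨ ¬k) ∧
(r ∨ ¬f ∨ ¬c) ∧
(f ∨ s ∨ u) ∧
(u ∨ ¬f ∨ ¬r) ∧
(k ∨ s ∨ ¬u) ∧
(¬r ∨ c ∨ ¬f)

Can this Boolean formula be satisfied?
Yes

Yes, the formula is satisfiable.

One satisfying assignment is: u=False, s=True, k=True, r=True, f=False, c=False

Verification: With this assignment, all 36 clauses evaluate to true.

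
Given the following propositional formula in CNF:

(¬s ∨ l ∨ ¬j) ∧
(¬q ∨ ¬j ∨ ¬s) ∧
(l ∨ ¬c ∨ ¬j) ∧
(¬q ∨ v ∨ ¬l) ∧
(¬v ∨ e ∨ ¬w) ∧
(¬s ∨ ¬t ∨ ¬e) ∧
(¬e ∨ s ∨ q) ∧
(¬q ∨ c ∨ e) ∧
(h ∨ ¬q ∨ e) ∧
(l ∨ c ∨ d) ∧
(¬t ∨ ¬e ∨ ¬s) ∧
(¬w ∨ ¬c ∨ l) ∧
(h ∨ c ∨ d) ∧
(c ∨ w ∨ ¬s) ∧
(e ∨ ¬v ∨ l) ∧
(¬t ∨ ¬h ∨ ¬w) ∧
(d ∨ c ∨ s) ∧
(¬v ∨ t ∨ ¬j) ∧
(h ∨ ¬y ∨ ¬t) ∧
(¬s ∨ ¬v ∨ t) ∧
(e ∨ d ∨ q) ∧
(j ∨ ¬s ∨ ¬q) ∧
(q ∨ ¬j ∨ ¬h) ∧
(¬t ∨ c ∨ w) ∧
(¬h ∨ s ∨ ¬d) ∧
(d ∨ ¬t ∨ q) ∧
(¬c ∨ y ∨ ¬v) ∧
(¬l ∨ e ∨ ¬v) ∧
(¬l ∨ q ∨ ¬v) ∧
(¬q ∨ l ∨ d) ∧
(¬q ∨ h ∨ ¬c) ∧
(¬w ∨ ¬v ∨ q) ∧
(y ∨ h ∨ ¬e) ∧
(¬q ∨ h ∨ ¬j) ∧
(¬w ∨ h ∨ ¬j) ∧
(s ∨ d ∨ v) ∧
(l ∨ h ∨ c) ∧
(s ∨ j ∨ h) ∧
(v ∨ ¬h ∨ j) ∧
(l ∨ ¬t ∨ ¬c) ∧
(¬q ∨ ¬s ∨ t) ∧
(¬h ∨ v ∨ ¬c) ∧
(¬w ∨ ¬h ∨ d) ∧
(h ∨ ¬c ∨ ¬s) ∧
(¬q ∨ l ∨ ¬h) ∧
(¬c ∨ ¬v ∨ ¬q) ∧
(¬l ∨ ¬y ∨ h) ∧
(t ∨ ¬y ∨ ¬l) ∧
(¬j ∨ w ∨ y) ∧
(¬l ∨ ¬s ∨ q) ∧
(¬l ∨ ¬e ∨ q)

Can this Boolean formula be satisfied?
No

No, the formula is not satisfiable.

No assignment of truth values to the variables can make all 51 clauses true simultaneously.

The formula is UNSAT (unsatisfiable).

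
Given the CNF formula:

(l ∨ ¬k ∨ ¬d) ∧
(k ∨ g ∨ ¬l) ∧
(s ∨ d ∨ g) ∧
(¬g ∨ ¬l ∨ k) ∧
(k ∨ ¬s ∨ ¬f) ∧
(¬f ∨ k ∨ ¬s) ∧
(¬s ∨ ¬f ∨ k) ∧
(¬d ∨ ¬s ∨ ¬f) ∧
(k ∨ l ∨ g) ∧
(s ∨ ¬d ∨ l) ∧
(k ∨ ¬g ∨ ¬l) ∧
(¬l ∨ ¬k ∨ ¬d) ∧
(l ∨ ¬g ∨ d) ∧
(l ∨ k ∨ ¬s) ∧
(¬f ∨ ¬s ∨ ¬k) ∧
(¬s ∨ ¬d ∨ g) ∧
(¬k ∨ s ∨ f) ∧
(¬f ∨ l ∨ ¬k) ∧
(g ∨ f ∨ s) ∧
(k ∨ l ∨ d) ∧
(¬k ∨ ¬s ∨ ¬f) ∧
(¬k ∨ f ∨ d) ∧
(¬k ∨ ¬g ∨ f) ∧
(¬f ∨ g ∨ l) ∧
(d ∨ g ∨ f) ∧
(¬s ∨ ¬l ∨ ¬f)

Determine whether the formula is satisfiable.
Yes

Yes, the formula is satisfiable.

One satisfying assignment is: l=True, s=False, f=True, g=True, d=False, k=True

Verification: With this assignment, all 26 clauses evaluate to true.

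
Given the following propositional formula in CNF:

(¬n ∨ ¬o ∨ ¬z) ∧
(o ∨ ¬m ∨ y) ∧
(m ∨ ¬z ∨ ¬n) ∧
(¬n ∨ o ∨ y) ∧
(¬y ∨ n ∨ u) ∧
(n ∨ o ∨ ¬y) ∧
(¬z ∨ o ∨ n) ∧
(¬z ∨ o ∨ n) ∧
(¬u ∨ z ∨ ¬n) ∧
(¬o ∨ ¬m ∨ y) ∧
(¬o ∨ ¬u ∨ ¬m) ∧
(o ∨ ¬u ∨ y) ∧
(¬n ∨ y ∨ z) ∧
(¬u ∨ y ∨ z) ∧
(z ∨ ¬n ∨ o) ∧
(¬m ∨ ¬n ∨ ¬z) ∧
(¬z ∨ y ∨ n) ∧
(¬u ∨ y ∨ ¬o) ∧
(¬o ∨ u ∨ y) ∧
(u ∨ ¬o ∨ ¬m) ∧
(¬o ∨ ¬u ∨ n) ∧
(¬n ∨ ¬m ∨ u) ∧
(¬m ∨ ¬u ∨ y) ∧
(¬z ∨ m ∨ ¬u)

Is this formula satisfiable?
Yes

Yes, the formula is satisfiable.

One satisfying assignment is: m=False, u=False, y=False, z=False, o=False, n=False

Verification: With this assignment, all 24 clauses evaluate to true.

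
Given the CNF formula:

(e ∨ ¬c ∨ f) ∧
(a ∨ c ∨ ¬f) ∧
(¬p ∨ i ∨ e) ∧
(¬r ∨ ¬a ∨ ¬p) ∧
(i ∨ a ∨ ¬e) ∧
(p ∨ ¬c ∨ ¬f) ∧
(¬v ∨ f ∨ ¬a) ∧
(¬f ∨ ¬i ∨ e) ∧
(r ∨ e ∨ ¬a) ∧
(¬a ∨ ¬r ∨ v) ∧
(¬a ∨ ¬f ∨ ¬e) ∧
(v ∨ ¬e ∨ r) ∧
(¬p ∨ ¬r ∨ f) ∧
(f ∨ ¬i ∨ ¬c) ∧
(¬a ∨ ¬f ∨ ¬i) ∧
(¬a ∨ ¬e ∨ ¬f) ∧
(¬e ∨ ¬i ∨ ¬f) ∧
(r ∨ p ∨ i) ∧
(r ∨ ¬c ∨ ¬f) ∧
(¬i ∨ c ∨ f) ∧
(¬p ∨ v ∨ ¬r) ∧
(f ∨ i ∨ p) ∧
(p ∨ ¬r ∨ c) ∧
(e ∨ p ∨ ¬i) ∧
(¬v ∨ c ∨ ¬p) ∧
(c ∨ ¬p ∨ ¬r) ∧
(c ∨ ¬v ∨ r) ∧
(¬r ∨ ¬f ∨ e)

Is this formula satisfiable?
No

No, the formula is not satisfiable.

No assignment of truth values to the variables can make all 28 clauses true simultaneously.

The formula is UNSAT (unsatisfiable).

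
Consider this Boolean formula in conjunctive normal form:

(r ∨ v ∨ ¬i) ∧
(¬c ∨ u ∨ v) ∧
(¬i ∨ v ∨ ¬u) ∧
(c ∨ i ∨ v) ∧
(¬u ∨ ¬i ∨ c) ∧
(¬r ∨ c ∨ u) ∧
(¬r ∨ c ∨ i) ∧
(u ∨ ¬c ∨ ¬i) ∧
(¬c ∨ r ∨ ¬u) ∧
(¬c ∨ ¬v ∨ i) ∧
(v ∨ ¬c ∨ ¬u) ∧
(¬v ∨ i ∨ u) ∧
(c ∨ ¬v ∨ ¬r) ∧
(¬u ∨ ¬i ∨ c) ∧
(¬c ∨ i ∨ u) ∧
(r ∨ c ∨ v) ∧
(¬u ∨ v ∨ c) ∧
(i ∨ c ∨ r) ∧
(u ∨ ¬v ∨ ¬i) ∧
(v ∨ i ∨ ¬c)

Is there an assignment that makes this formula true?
Yes

Yes, the formula is satisfiable.

One satisfying assignment is: v=True, u=True, c=True, r=True, i=True

Verification: With this assignment, all 20 clauses evaluate to true.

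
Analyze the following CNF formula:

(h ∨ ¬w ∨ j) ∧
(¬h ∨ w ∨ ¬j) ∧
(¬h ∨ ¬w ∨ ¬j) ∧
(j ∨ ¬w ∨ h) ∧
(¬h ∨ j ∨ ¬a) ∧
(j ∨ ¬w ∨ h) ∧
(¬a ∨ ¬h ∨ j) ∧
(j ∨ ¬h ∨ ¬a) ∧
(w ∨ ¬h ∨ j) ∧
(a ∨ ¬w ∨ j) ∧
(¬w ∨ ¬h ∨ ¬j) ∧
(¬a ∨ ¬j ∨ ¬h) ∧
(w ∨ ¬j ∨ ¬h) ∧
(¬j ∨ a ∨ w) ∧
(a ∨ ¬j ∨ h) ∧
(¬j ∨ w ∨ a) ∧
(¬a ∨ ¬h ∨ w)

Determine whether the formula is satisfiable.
Yes

Yes, the formula is satisfiable.

One satisfying assignment is: a=False, w=False, h=False, j=False

Verification: With this assignment, all 17 clauses evaluate to true.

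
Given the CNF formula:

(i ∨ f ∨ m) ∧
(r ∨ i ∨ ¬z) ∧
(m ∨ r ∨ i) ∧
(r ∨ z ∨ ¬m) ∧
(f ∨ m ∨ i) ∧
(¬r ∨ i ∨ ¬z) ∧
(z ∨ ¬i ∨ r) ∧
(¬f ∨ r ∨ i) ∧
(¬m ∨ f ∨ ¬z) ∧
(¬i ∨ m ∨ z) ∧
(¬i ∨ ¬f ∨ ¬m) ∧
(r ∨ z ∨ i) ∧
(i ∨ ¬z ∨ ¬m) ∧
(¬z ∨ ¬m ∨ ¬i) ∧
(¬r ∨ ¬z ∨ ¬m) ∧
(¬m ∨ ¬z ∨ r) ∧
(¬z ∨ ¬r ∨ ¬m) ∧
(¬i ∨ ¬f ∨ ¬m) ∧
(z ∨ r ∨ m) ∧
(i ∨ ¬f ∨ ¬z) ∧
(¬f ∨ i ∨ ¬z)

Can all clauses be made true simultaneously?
Yes

Yes, the formula is satisfiable.

One satisfying assignment is: r=True, i=False, f=True, z=False, m=False

Verification: With this assignment, all 21 clauses evaluate to true.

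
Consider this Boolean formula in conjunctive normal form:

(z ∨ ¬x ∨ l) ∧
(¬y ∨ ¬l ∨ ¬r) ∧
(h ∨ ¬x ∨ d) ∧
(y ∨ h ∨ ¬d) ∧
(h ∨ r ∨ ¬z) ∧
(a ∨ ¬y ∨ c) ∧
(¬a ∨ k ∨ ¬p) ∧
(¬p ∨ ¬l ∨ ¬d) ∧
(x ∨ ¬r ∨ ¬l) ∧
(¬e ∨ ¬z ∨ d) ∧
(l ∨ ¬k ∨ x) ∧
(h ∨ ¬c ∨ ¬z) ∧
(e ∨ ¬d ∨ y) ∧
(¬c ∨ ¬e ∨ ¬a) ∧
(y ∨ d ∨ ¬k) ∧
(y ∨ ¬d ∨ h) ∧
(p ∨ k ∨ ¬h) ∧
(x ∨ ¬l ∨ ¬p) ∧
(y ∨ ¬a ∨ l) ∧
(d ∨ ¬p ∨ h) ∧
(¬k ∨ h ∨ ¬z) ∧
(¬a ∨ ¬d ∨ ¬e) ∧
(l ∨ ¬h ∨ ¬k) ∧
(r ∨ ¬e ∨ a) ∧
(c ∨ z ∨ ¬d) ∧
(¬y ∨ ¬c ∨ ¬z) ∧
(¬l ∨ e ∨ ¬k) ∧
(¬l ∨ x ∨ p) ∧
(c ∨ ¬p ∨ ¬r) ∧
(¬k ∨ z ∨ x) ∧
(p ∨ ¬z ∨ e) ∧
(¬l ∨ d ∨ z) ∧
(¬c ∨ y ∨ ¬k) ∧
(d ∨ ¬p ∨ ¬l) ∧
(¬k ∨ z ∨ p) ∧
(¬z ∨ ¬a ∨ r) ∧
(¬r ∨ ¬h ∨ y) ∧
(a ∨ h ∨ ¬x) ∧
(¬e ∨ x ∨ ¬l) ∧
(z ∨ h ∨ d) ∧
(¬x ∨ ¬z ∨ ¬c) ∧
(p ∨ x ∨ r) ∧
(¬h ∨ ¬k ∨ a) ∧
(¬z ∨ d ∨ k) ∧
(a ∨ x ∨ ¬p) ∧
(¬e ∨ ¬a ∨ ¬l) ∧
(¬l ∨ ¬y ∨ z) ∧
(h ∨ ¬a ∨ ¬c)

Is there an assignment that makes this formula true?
Yes

Yes, the formula is satisfiable.

One satisfying assignment is: p=False, l=False, z=False, e=False, h=False, y=True, c=True, k=False, x=False, a=False, r=True, d=True

Verification: With this assignment, all 48 clauses evaluate to true.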